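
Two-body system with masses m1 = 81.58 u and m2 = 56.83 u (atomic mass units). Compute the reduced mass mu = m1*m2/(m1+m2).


mu = m1 * m2 / (m1 + m2)
= 81.58 * 56.83 / (81.58 + 56.83)
= 4636.1914 / 138.41
= 33.4961 u

33.4961


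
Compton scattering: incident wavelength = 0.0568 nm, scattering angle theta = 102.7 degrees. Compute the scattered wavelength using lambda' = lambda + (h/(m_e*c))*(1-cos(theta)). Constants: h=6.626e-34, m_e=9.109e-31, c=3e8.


Compton wavelength: h/(m_e*c) = 2.4247e-12 m
d_lambda = 2.4247e-12 * (1 - cos(102.7 deg))
= 2.4247e-12 * 1.219846
= 2.9578e-12 m = 0.002958 nm
lambda' = 0.0568 + 0.002958
= 0.059758 nm

0.059758


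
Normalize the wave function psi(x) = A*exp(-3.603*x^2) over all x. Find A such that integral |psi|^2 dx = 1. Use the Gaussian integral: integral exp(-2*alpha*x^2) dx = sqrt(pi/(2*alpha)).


integral |psi|^2 dx = A^2 * sqrt(pi/(2*alpha)) = 1
A^2 = sqrt(2*alpha/pi)
= sqrt(2 * 3.603 / pi)
= 1.51451
A = sqrt(1.51451)
= 1.2307

1.2307


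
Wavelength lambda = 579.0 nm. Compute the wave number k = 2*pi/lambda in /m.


k = 2 * pi / lambda
= 6.2832 / (579.0e-9)
= 6.2832 / 5.7900e-07
= 1.0852e+07 /m

1.0852e+07


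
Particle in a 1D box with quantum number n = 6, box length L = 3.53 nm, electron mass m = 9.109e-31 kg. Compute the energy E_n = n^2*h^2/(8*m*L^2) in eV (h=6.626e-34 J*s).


E = n^2 * h^2 / (8 * m * L^2)
= 6^2 * (6.626e-34)^2 / (8 * 9.109e-31 * (3.53e-9)^2)
= 36 * 4.3904e-67 / (8 * 9.109e-31 * 1.2461e-17)
= 1.7406e-19 J
= 1.0865 eV

1.0865


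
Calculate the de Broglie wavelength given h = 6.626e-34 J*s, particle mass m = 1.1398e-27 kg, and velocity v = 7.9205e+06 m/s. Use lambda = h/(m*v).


lambda = h / (m * v)
= 6.626e-34 / (1.1398e-27 * 7.9205e+06)
= 6.626e-34 / 9.0278e-21
= 7.3396e-14 m

7.3396e-14


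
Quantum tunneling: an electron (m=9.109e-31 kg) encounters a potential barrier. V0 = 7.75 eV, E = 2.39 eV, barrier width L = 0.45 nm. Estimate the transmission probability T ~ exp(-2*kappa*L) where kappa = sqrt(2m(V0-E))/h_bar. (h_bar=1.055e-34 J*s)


V0 - E = 5.36 eV = 8.5867e-19 J
kappa = sqrt(2 * m * (V0-E)) / h_bar
= sqrt(2 * 9.109e-31 * 8.5867e-19) / 1.055e-34
= 1.1855e+10 /m
2*kappa*L = 2 * 1.1855e+10 * 0.45e-9
= 10.6697
T = exp(-10.6697) = 2.323745e-05

2.323745e-05


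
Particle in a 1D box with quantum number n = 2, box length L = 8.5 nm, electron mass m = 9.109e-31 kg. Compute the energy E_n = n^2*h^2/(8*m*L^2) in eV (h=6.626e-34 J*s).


E = n^2 * h^2 / (8 * m * L^2)
= 2^2 * (6.626e-34)^2 / (8 * 9.109e-31 * (8.5e-9)^2)
= 4 * 4.3904e-67 / (8 * 9.109e-31 * 7.2250e-17)
= 3.3355e-21 J
= 0.0208 eV

0.0208


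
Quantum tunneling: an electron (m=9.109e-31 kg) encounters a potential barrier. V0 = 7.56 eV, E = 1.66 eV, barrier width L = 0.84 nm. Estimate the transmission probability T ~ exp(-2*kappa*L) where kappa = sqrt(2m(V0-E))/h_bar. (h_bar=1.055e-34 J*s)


V0 - E = 5.9 eV = 9.4518e-19 J
kappa = sqrt(2 * m * (V0-E)) / h_bar
= sqrt(2 * 9.109e-31 * 9.4518e-19) / 1.055e-34
= 1.2438e+10 /m
2*kappa*L = 2 * 1.2438e+10 * 0.84e-9
= 20.8961
T = exp(-20.8961) = 8.413097e-10

8.413097e-10


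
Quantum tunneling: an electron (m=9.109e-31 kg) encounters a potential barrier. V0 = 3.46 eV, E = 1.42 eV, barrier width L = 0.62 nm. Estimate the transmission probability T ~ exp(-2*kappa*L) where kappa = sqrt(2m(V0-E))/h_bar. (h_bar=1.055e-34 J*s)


V0 - E = 2.04 eV = 3.2681e-19 J
kappa = sqrt(2 * m * (V0-E)) / h_bar
= sqrt(2 * 9.109e-31 * 3.2681e-19) / 1.055e-34
= 7.3138e+09 /m
2*kappa*L = 2 * 7.3138e+09 * 0.62e-9
= 9.0691
T = exp(-9.0691) = 1.151660e-04

1.151660e-04


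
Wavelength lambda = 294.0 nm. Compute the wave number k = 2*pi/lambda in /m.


k = 2 * pi / lambda
= 6.2832 / (294.0e-9)
= 6.2832 / 2.9400e-07
= 2.1371e+07 /m

2.1371e+07


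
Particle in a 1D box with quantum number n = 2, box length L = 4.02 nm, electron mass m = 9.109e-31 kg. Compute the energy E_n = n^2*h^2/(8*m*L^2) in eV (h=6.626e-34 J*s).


E = n^2 * h^2 / (8 * m * L^2)
= 2^2 * (6.626e-34)^2 / (8 * 9.109e-31 * (4.02e-9)^2)
= 4 * 4.3904e-67 / (8 * 9.109e-31 * 1.6160e-17)
= 1.4912e-20 J
= 0.0931 eV

0.0931


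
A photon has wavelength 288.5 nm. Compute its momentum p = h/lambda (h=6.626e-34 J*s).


p = h / lambda
= 6.626e-34 / (288.5e-9)
= 6.626e-34 / 2.8850e-07
= 2.2967e-27 kg*m/s

2.2967e-27


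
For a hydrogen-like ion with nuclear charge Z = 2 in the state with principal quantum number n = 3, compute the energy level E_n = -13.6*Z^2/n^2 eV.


E_n = -13.6 * Z^2 / n^2
= -13.6 * 2^2 / 3^2
= -13.6 * 4 / 9
= -6.0444 eV

-6.0444


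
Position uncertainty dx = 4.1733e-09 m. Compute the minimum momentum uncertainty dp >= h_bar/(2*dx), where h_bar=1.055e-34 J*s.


dp = h_bar / (2 * dx)
= 1.055e-34 / (2 * 4.1733e-09)
= 1.055e-34 / 8.3466e-09
= 1.2640e-26 kg*m/s

1.2640e-26


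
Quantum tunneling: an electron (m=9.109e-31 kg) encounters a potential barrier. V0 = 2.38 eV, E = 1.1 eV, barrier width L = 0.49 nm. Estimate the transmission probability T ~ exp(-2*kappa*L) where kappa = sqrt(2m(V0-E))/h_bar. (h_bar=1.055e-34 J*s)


V0 - E = 1.28 eV = 2.0506e-19 J
kappa = sqrt(2 * m * (V0-E)) / h_bar
= sqrt(2 * 9.109e-31 * 2.0506e-19) / 1.055e-34
= 5.7934e+09 /m
2*kappa*L = 2 * 5.7934e+09 * 0.49e-9
= 5.6775
T = exp(-5.6775) = 3.421966e-03

3.421966e-03


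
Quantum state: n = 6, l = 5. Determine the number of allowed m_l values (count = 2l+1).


m_l ranges from -l to +l in integer steps
So m_l goes from -5 to +5
Count = 2l + 1 = 2*5 + 1
= 11

11


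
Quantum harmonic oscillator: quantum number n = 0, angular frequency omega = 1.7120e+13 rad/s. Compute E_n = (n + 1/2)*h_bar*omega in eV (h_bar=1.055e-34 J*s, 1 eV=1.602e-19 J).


E = (n + 1/2) * h_bar * omega
= (0 + 0.5) * 1.055e-34 * 1.7120e+13
= 0.5 * 1.8062e-21
= 9.0308e-22 J
= 0.0056 eV

0.0056


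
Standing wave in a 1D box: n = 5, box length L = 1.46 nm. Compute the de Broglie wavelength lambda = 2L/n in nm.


lambda = 2L / n
= 2 * 1.46 / 5
= 2.92 / 5
= 0.584 nm

0.584


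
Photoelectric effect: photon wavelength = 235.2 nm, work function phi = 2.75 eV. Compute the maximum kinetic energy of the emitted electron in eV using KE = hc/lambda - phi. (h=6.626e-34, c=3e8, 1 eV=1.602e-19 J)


E_photon = hc / lambda
= (6.626e-34)(3e8) / (235.2e-9)
= 8.4515e-19 J
= 5.2756 eV
KE = E_photon - phi
= 5.2756 - 2.75
= 2.5256 eV

2.5256


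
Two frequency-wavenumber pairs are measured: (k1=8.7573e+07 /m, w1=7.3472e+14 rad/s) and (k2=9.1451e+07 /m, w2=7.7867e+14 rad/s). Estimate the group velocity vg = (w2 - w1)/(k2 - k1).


vg = (w2 - w1) / (k2 - k1)
= (7.7867e+14 - 7.3472e+14) / (9.1451e+07 - 8.7573e+07)
= 4.3950e+13 / 3.8780e+06
= 1.1333e+07 m/s

1.1333e+07


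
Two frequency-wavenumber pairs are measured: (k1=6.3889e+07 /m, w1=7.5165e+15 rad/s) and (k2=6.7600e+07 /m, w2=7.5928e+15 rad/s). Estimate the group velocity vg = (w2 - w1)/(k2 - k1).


vg = (w2 - w1) / (k2 - k1)
= (7.5928e+15 - 7.5165e+15) / (6.7600e+07 - 6.3889e+07)
= 7.6300e+13 / 3.7110e+06
= 2.0560e+07 m/s

2.0560e+07


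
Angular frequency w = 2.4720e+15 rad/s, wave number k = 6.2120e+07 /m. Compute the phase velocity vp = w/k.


vp = w / k
= 2.4720e+15 / 6.2120e+07
= 3.9794e+07 m/s

3.9794e+07


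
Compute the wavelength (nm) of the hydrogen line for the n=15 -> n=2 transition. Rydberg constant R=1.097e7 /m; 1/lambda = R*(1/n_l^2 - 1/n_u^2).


1/lambda = R * (1/n_l^2 - 1/n_u^2)
= 1.097e7 * (1/2^2 - 1/15^2)
= 1.097e7 * (0.25 - 0.004444)
= 1.097e7 * 0.245556
= 2.6937e+06 /m
lambda = 1 / 2.6937e+06 = 371.2305 nm

371.2305


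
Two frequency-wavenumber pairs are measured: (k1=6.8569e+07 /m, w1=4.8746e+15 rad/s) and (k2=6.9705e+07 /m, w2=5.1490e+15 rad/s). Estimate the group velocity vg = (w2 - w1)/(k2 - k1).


vg = (w2 - w1) / (k2 - k1)
= (5.1490e+15 - 4.8746e+15) / (6.9705e+07 - 6.8569e+07)
= 2.7440e+14 / 1.1360e+06
= 2.4155e+08 m/s

2.4155e+08


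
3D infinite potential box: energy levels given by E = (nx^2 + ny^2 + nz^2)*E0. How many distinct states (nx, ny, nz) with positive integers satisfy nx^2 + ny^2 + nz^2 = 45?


Enumerate all (nx, ny, nz) with nx^2 + ny^2 + nz^2 = 45:
(2,4,5)
(2,5,4)
(4,2,5)
(4,5,2)
(5,2,4)
(5,4,2)
Total degeneracy = 6

6


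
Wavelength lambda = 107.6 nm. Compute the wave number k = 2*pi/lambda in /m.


k = 2 * pi / lambda
= 6.2832 / (107.6e-9)
= 6.2832 / 1.0760e-07
= 5.8394e+07 /m

5.8394e+07


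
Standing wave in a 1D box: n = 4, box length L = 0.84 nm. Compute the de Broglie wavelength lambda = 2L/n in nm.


lambda = 2L / n
= 2 * 0.84 / 4
= 1.68 / 4
= 0.42 nm

0.42


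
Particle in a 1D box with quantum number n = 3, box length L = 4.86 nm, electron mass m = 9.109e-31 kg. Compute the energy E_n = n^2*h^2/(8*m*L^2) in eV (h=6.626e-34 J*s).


E = n^2 * h^2 / (8 * m * L^2)
= 3^2 * (6.626e-34)^2 / (8 * 9.109e-31 * (4.86e-9)^2)
= 9 * 4.3904e-67 / (8 * 9.109e-31 * 2.3620e-17)
= 2.2957e-20 J
= 0.1433 eV

0.1433


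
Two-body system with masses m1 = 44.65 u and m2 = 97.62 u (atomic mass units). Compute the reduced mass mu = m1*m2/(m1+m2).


mu = m1 * m2 / (m1 + m2)
= 44.65 * 97.62 / (44.65 + 97.62)
= 4358.733 / 142.27
= 30.637 u

30.637


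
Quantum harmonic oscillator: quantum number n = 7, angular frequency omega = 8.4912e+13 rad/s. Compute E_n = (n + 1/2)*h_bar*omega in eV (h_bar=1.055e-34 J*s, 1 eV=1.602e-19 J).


E = (n + 1/2) * h_bar * omega
= (7 + 0.5) * 1.055e-34 * 8.4912e+13
= 7.5 * 8.9582e-21
= 6.7187e-20 J
= 0.4194 eV

0.4194


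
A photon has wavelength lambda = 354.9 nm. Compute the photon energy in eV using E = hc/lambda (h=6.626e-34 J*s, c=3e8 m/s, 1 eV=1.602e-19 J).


E = hc / lambda
= (6.626e-34)(3e8) / (354.9e-9)
= 1.9878e-25 / 3.5490e-07
= 5.6010e-19 J
Converting to eV: 5.6010e-19 / 1.602e-19
= 3.4963 eV

3.4963


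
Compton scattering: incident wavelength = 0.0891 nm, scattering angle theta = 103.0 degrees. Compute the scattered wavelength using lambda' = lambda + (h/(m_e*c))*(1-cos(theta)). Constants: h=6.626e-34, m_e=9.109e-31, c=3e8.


Compton wavelength: h/(m_e*c) = 2.4247e-12 m
d_lambda = 2.4247e-12 * (1 - cos(103.0 deg))
= 2.4247e-12 * 1.224951
= 2.9701e-12 m = 0.00297 nm
lambda' = 0.0891 + 0.00297
= 0.09207 nm

0.09207


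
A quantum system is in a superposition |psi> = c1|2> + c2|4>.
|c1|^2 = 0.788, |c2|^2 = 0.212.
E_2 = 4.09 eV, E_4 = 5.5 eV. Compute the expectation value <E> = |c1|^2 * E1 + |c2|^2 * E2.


<E> = |c1|^2 * E1 + |c2|^2 * E2
= 0.788 * 4.09 + 0.212 * 5.5
= 3.2229 + 1.166
= 4.3889 eV

4.3889


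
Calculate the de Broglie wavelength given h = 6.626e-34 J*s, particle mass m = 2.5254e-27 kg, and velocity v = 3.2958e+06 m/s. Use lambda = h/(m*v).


lambda = h / (m * v)
= 6.626e-34 / (2.5254e-27 * 3.2958e+06)
= 6.626e-34 / 8.3232e-21
= 7.9609e-14 m

7.9609e-14


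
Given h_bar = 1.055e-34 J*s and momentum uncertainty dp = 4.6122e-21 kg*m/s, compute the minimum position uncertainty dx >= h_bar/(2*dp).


dx = h_bar / (2 * dp)
= 1.055e-34 / (2 * 4.6122e-21)
= 1.055e-34 / 9.2244e-21
= 1.1437e-14 m

1.1437e-14


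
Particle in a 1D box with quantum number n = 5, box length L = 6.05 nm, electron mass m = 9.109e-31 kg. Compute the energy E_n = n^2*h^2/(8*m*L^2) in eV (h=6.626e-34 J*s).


E = n^2 * h^2 / (8 * m * L^2)
= 5^2 * (6.626e-34)^2 / (8 * 9.109e-31 * (6.05e-9)^2)
= 25 * 4.3904e-67 / (8 * 9.109e-31 * 3.6603e-17)
= 4.1150e-20 J
= 0.2569 eV

0.2569


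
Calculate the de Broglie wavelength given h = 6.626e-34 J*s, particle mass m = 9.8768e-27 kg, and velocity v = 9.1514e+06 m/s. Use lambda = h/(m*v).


lambda = h / (m * v)
= 6.626e-34 / (9.8768e-27 * 9.1514e+06)
= 6.626e-34 / 9.0387e-20
= 7.3307e-15 m

7.3307e-15


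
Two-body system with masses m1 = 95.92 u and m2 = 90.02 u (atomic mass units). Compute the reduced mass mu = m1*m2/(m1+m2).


mu = m1 * m2 / (m1 + m2)
= 95.92 * 90.02 / (95.92 + 90.02)
= 8634.7184 / 185.94
= 46.4382 u

46.4382


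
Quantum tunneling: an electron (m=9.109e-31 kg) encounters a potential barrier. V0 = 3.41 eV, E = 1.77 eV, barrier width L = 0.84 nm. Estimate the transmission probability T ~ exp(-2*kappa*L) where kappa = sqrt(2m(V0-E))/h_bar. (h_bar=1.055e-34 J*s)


V0 - E = 1.64 eV = 2.6273e-19 J
kappa = sqrt(2 * m * (V0-E)) / h_bar
= sqrt(2 * 9.109e-31 * 2.6273e-19) / 1.055e-34
= 6.5577e+09 /m
2*kappa*L = 2 * 6.5577e+09 * 0.84e-9
= 11.0169
T = exp(-11.0169) = 1.642142e-05

1.642142e-05


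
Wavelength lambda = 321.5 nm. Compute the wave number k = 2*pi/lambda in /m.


k = 2 * pi / lambda
= 6.2832 / (321.5e-9)
= 6.2832 / 3.2150e-07
= 1.9543e+07 /m

1.9543e+07


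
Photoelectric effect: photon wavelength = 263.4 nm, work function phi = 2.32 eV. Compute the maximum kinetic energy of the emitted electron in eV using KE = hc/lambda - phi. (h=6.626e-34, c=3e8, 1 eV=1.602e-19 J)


E_photon = hc / lambda
= (6.626e-34)(3e8) / (263.4e-9)
= 7.5467e-19 J
= 4.7108 eV
KE = E_photon - phi
= 4.7108 - 2.32
= 2.3908 eV

2.3908


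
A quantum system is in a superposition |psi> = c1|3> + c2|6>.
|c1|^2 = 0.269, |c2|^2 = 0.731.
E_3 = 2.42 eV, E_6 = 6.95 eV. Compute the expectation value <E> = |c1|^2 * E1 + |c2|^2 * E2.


<E> = |c1|^2 * E1 + |c2|^2 * E2
= 0.269 * 2.42 + 0.731 * 6.95
= 0.651 + 5.0804
= 5.7314 eV

5.7314


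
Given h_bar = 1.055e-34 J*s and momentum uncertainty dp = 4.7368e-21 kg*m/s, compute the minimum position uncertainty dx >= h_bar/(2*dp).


dx = h_bar / (2 * dp)
= 1.055e-34 / (2 * 4.7368e-21)
= 1.055e-34 / 9.4736e-21
= 1.1136e-14 m

1.1136e-14


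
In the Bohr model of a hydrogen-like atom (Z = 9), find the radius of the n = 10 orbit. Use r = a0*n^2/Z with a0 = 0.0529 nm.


r = a0 * n^2 / Z
= 0.0529 * 10^2 / 9
= 0.0529 * 100 / 9
= 0.5878 nm

0.5878


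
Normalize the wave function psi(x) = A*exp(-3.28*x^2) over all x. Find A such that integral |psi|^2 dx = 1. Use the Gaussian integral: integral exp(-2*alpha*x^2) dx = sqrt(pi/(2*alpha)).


integral |psi|^2 dx = A^2 * sqrt(pi/(2*alpha)) = 1
A^2 = sqrt(2*alpha/pi)
= sqrt(2 * 3.28 / pi)
= 1.44503
A = sqrt(1.44503)
= 1.2021

1.2021


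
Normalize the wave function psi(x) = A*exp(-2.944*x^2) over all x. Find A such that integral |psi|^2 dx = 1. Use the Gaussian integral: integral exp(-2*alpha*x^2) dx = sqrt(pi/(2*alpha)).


integral |psi|^2 dx = A^2 * sqrt(pi/(2*alpha)) = 1
A^2 = sqrt(2*alpha/pi)
= sqrt(2 * 2.944 / pi)
= 1.369017
A = sqrt(1.369017)
= 1.1701

1.1701


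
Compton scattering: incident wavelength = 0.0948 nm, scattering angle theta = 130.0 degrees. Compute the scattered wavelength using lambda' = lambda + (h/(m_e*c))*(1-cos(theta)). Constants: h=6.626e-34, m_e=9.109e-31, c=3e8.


Compton wavelength: h/(m_e*c) = 2.4247e-12 m
d_lambda = 2.4247e-12 * (1 - cos(130.0 deg))
= 2.4247e-12 * 1.642788
= 3.9833e-12 m = 0.003983 nm
lambda' = 0.0948 + 0.003983
= 0.098783 nm

0.098783


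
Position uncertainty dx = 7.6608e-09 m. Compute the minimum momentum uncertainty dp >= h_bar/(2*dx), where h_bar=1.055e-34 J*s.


dp = h_bar / (2 * dx)
= 1.055e-34 / (2 * 7.6608e-09)
= 1.055e-34 / 1.5322e-08
= 6.8857e-27 kg*m/s

6.8857e-27


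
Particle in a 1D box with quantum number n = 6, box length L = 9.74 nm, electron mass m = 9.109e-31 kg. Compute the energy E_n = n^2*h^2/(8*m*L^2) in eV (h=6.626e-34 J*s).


E = n^2 * h^2 / (8 * m * L^2)
= 6^2 * (6.626e-34)^2 / (8 * 9.109e-31 * (9.74e-9)^2)
= 36 * 4.3904e-67 / (8 * 9.109e-31 * 9.4868e-17)
= 2.2863e-20 J
= 0.1427 eV

0.1427


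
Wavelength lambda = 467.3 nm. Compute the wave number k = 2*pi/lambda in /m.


k = 2 * pi / lambda
= 6.2832 / (467.3e-9)
= 6.2832 / 4.6730e-07
= 1.3446e+07 /m

1.3446e+07


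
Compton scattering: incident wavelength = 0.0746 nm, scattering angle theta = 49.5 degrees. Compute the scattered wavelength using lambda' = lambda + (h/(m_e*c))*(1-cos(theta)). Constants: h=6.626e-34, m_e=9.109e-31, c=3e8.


Compton wavelength: h/(m_e*c) = 2.4247e-12 m
d_lambda = 2.4247e-12 * (1 - cos(49.5 deg))
= 2.4247e-12 * 0.350552
= 8.4999e-13 m = 0.00085 nm
lambda' = 0.0746 + 0.00085
= 0.07545 nm

0.07545


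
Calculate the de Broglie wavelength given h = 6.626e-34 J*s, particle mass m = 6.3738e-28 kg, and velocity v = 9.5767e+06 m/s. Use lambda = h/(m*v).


lambda = h / (m * v)
= 6.626e-34 / (6.3738e-28 * 9.5767e+06)
= 6.626e-34 / 6.1040e-21
= 1.0855e-13 m

1.0855e-13


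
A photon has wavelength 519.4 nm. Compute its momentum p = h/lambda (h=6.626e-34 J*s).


p = h / lambda
= 6.626e-34 / (519.4e-9)
= 6.626e-34 / 5.1940e-07
= 1.2757e-27 kg*m/s

1.2757e-27


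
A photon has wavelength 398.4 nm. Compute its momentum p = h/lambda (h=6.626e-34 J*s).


p = h / lambda
= 6.626e-34 / (398.4e-9)
= 6.626e-34 / 3.9840e-07
= 1.6632e-27 kg*m/s

1.6632e-27


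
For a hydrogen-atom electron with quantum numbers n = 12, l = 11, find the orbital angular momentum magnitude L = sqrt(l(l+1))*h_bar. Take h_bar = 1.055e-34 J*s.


L = sqrt(l*(l+1)) * h_bar
= sqrt(11 * 12) * 1.055e-34
= sqrt(132) * 1.055e-34
= 11.4891 * 1.055e-34
= 1.2121e-33 J*s

1.2121e-33


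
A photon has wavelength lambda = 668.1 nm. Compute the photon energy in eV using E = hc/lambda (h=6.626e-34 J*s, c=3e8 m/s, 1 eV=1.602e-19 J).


E = hc / lambda
= (6.626e-34)(3e8) / (668.1e-9)
= 1.9878e-25 / 6.6810e-07
= 2.9753e-19 J
Converting to eV: 2.9753e-19 / 1.602e-19
= 1.8572 eV

1.8572


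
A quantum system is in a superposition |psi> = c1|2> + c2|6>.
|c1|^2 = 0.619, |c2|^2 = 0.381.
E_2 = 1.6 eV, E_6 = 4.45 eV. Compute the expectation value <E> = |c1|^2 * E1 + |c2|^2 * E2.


<E> = |c1|^2 * E1 + |c2|^2 * E2
= 0.619 * 1.6 + 0.381 * 4.45
= 0.9904 + 1.6955
= 2.6859 eV

2.6859


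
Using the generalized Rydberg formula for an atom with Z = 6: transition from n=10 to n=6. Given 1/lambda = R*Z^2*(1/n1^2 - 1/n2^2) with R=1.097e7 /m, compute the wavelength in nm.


1/lambda = R * Z^2 * (1/n1^2 - 1/n2^2)
= 1.097e7 * 6^2 * (1/6^2 - 1/10^2)
= 1.097e7 * 36 * (0.027778 - 0.01)
= 7.0208e+06 /m
lambda = 1 / 7.0208e+06
= 142.4339 nm

142.4339


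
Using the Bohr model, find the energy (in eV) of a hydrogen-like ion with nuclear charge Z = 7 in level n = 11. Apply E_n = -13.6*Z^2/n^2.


E_n = -13.6 * Z^2 / n^2
= -13.6 * 7^2 / 11^2
= -13.6 * 49 / 121
= -5.5074 eV

-5.5074


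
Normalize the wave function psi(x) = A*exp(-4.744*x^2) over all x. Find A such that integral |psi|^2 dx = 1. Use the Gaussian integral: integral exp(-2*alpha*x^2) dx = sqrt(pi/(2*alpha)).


integral |psi|^2 dx = A^2 * sqrt(pi/(2*alpha)) = 1
A^2 = sqrt(2*alpha/pi)
= sqrt(2 * 4.744 / pi)
= 1.73785
A = sqrt(1.73785)
= 1.3183

1.3183


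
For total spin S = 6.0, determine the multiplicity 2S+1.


Spin multiplicity = 2S + 1
= 2 * 6.0 + 1
= 12.0 + 1
= 13

13


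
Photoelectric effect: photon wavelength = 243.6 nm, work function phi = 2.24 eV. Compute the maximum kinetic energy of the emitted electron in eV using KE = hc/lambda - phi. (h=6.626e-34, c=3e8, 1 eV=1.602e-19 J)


E_photon = hc / lambda
= (6.626e-34)(3e8) / (243.6e-9)
= 8.1601e-19 J
= 5.0937 eV
KE = E_photon - phi
= 5.0937 - 2.24
= 2.8537 eV

2.8537


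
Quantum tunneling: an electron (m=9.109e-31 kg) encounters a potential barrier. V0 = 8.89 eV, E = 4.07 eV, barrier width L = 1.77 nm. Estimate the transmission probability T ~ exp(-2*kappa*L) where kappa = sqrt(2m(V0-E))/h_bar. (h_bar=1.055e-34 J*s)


V0 - E = 4.82 eV = 7.7216e-19 J
kappa = sqrt(2 * m * (V0-E)) / h_bar
= sqrt(2 * 9.109e-31 * 7.7216e-19) / 1.055e-34
= 1.1242e+10 /m
2*kappa*L = 2 * 1.1242e+10 * 1.77e-9
= 39.7975
T = exp(-39.7975) = 5.201876e-18

5.201876e-18


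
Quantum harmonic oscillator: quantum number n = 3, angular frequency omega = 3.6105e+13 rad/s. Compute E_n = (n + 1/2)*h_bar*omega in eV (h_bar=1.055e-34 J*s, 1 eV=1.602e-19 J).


E = (n + 1/2) * h_bar * omega
= (3 + 0.5) * 1.055e-34 * 3.6105e+13
= 3.5 * 3.8091e-21
= 1.3332e-20 J
= 0.0832 eV

0.0832


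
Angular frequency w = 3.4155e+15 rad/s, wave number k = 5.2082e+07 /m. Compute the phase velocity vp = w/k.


vp = w / k
= 3.4155e+15 / 5.2082e+07
= 6.5579e+07 m/s

6.5579e+07


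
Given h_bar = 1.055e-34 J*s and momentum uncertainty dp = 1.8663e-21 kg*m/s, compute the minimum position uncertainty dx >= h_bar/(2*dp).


dx = h_bar / (2 * dp)
= 1.055e-34 / (2 * 1.8663e-21)
= 1.055e-34 / 3.7326e-21
= 2.8264e-14 m

2.8264e-14


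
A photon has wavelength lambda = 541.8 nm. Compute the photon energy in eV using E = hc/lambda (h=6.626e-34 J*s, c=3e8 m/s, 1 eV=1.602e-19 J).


E = hc / lambda
= (6.626e-34)(3e8) / (541.8e-9)
= 1.9878e-25 / 5.4180e-07
= 3.6689e-19 J
Converting to eV: 3.6689e-19 / 1.602e-19
= 2.2902 eV

2.2902


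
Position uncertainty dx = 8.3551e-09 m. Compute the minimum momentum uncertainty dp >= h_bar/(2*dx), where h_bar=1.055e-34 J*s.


dp = h_bar / (2 * dx)
= 1.055e-34 / (2 * 8.3551e-09)
= 1.055e-34 / 1.6710e-08
= 6.3135e-27 kg*m/s

6.3135e-27


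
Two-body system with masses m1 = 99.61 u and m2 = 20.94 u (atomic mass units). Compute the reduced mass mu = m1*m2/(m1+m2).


mu = m1 * m2 / (m1 + m2)
= 99.61 * 20.94 / (99.61 + 20.94)
= 2085.8334 / 120.55
= 17.3026 u

17.3026


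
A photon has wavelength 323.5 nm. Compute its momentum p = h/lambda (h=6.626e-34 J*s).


p = h / lambda
= 6.626e-34 / (323.5e-9)
= 6.626e-34 / 3.2350e-07
= 2.0482e-27 kg*m/s

2.0482e-27


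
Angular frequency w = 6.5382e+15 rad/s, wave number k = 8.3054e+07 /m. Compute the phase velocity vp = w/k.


vp = w / k
= 6.5382e+15 / 8.3054e+07
= 7.8722e+07 m/s

7.8722e+07


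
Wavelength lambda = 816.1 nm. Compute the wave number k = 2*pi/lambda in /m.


k = 2 * pi / lambda
= 6.2832 / (816.1e-9)
= 6.2832 / 8.1610e-07
= 7.6990e+06 /m

7.6990e+06


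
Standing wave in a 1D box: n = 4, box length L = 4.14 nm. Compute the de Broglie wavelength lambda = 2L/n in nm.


lambda = 2L / n
= 2 * 4.14 / 4
= 8.28 / 4
= 2.07 nm

2.07


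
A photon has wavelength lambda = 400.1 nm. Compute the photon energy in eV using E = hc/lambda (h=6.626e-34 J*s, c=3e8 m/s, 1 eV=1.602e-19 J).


E = hc / lambda
= (6.626e-34)(3e8) / (400.1e-9)
= 1.9878e-25 / 4.0010e-07
= 4.9683e-19 J
Converting to eV: 4.9683e-19 / 1.602e-19
= 3.1013 eV

3.1013


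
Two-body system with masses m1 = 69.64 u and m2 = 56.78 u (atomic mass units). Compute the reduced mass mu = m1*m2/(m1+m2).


mu = m1 * m2 / (m1 + m2)
= 69.64 * 56.78 / (69.64 + 56.78)
= 3954.1592 / 126.42
= 31.278 u

31.278


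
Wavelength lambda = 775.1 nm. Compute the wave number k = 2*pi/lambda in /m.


k = 2 * pi / lambda
= 6.2832 / (775.1e-9)
= 6.2832 / 7.7510e-07
= 8.1063e+06 /m

8.1063e+06


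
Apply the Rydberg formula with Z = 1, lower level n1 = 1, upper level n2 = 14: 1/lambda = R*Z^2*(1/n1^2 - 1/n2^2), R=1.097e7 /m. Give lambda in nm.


1/lambda = R * Z^2 * (1/n1^2 - 1/n2^2)
= 1.097e7 * 1^2 * (1/1^2 - 1/14^2)
= 1.097e7 * 1 * (1.0 - 0.005102)
= 1.0914e+07 /m
lambda = 1 / 1.0914e+07
= 91.6252 nm

91.6252


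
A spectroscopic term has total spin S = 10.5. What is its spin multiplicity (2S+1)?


Spin multiplicity = 2S + 1
= 2 * 10.5 + 1
= 21.0 + 1
= 22

22


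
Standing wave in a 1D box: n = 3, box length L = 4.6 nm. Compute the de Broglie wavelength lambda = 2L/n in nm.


lambda = 2L / n
= 2 * 4.6 / 3
= 9.2 / 3
= 3.0667 nm

3.0667


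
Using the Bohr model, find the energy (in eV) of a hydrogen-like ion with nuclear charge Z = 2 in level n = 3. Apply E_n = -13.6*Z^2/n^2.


E_n = -13.6 * Z^2 / n^2
= -13.6 * 2^2 / 3^2
= -13.6 * 4 / 9
= -6.0444 eV

-6.0444


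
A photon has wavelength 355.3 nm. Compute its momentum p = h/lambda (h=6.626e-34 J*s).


p = h / lambda
= 6.626e-34 / (355.3e-9)
= 6.626e-34 / 3.5530e-07
= 1.8649e-27 kg*m/s

1.8649e-27


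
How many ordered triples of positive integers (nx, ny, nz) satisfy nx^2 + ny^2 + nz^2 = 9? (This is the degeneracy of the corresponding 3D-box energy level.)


Enumerate all (nx, ny, nz) with nx^2 + ny^2 + nz^2 = 9:
(1,2,2)
(2,1,2)
(2,2,1)
Total degeneracy = 3

3


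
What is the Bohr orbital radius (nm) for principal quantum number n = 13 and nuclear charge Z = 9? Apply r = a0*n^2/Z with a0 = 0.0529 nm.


r = a0 * n^2 / Z
= 0.0529 * 13^2 / 9
= 0.0529 * 169 / 9
= 0.9933 nm

0.9933


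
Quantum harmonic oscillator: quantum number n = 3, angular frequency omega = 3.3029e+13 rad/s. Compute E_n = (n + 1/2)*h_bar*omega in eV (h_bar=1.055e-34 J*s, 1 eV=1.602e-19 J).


E = (n + 1/2) * h_bar * omega
= (3 + 0.5) * 1.055e-34 * 3.3029e+13
= 3.5 * 3.4846e-21
= 1.2196e-20 J
= 0.0761 eV

0.0761


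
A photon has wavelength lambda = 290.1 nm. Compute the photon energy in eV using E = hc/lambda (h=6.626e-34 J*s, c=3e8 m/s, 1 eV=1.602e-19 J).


E = hc / lambda
= (6.626e-34)(3e8) / (290.1e-9)
= 1.9878e-25 / 2.9010e-07
= 6.8521e-19 J
Converting to eV: 6.8521e-19 / 1.602e-19
= 4.2772 eV

4.2772


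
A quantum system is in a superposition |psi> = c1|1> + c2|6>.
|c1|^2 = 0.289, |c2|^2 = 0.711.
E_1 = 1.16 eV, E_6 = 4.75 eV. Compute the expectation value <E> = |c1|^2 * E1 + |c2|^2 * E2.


<E> = |c1|^2 * E1 + |c2|^2 * E2
= 0.289 * 1.16 + 0.711 * 4.75
= 0.3352 + 3.3772
= 3.7125 eV

3.7125


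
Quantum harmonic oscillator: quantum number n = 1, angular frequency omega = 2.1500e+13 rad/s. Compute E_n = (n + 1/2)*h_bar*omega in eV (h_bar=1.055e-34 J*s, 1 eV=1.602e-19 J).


E = (n + 1/2) * h_bar * omega
= (1 + 0.5) * 1.055e-34 * 2.1500e+13
= 1.5 * 2.2683e-21
= 3.4024e-21 J
= 0.0212 eV

0.0212


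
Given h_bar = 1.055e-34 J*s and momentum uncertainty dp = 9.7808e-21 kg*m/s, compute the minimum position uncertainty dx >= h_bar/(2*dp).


dx = h_bar / (2 * dp)
= 1.055e-34 / (2 * 9.7808e-21)
= 1.055e-34 / 1.9562e-20
= 5.3932e-15 m

5.3932e-15


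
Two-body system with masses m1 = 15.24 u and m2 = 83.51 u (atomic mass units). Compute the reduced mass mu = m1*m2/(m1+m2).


mu = m1 * m2 / (m1 + m2)
= 15.24 * 83.51 / (15.24 + 83.51)
= 1272.6924 / 98.75
= 12.888 u

12.888


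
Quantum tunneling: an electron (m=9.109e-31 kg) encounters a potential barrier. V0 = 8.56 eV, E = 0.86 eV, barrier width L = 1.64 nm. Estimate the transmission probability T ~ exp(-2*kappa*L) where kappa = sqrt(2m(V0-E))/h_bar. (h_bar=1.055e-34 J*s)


V0 - E = 7.7 eV = 1.2335e-18 J
kappa = sqrt(2 * m * (V0-E)) / h_bar
= sqrt(2 * 9.109e-31 * 1.2335e-18) / 1.055e-34
= 1.4209e+10 /m
2*kappa*L = 2 * 1.4209e+10 * 1.64e-9
= 46.6067
T = exp(-46.6067) = 5.740735e-21

5.740735e-21


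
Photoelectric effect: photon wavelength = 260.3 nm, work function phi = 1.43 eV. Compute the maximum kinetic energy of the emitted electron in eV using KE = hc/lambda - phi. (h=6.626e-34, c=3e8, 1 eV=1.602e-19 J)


E_photon = hc / lambda
= (6.626e-34)(3e8) / (260.3e-9)
= 7.6366e-19 J
= 4.7669 eV
KE = E_photon - phi
= 4.7669 - 1.43
= 3.3369 eV

3.3369


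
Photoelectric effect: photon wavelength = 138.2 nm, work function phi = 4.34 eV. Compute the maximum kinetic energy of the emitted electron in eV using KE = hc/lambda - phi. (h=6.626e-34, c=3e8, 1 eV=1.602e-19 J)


E_photon = hc / lambda
= (6.626e-34)(3e8) / (138.2e-9)
= 1.4384e-18 J
= 8.9785 eV
KE = E_photon - phi
= 8.9785 - 4.34
= 4.6385 eV

4.6385


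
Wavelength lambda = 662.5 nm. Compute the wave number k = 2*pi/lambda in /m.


k = 2 * pi / lambda
= 6.2832 / (662.5e-9)
= 6.2832 / 6.6250e-07
= 9.4841e+06 /m

9.4841e+06


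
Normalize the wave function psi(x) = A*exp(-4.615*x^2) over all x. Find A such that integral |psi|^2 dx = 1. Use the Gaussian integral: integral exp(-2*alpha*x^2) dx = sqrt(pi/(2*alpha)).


integral |psi|^2 dx = A^2 * sqrt(pi/(2*alpha)) = 1
A^2 = sqrt(2*alpha/pi)
= sqrt(2 * 4.615 / pi)
= 1.71406
A = sqrt(1.71406)
= 1.3092

1.3092


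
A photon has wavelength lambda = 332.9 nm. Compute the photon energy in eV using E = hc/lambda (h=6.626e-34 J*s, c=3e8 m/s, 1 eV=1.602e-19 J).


E = hc / lambda
= (6.626e-34)(3e8) / (332.9e-9)
= 1.9878e-25 / 3.3290e-07
= 5.9712e-19 J
Converting to eV: 5.9712e-19 / 1.602e-19
= 3.7273 eV

3.7273


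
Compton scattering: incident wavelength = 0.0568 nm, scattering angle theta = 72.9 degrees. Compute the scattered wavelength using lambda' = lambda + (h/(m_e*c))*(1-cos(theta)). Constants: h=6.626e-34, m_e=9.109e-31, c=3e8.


Compton wavelength: h/(m_e*c) = 2.4247e-12 m
d_lambda = 2.4247e-12 * (1 - cos(72.9 deg))
= 2.4247e-12 * 0.70596
= 1.7117e-12 m = 0.001712 nm
lambda' = 0.0568 + 0.001712
= 0.058512 nm

0.058512


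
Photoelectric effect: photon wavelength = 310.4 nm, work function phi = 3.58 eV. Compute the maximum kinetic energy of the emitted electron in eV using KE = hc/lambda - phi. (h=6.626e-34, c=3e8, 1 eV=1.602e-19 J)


E_photon = hc / lambda
= (6.626e-34)(3e8) / (310.4e-9)
= 6.4040e-19 J
= 3.9975 eV
KE = E_photon - phi
= 3.9975 - 3.58
= 0.4175 eV

0.4175


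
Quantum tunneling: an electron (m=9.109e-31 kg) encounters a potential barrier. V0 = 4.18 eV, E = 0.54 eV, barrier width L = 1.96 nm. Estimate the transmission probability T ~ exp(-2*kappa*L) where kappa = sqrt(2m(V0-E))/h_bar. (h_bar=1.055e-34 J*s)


V0 - E = 3.64 eV = 5.8313e-19 J
kappa = sqrt(2 * m * (V0-E)) / h_bar
= sqrt(2 * 9.109e-31 * 5.8313e-19) / 1.055e-34
= 9.7697e+09 /m
2*kappa*L = 2 * 9.7697e+09 * 1.96e-9
= 38.2971
T = exp(-38.2971) = 2.332277e-17

2.332277e-17


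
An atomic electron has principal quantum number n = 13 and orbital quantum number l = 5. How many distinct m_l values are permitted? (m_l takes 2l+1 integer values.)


m_l ranges from -l to +l in integer steps
So m_l goes from -5 to +5
Count = 2l + 1 = 2*5 + 1
= 11

11


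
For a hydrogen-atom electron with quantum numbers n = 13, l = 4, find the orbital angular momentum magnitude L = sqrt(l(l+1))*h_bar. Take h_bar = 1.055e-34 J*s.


L = sqrt(l*(l+1)) * h_bar
= sqrt(4 * 5) * 1.055e-34
= sqrt(20) * 1.055e-34
= 4.4721 * 1.055e-34
= 4.7181e-34 J*s

4.7181e-34


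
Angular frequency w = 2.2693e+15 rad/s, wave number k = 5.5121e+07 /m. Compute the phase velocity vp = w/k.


vp = w / k
= 2.2693e+15 / 5.5121e+07
= 4.1169e+07 m/s

4.1169e+07


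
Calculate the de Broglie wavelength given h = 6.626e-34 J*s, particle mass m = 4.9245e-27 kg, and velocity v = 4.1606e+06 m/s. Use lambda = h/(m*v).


lambda = h / (m * v)
= 6.626e-34 / (4.9245e-27 * 4.1606e+06)
= 6.626e-34 / 2.0489e-20
= 3.2340e-14 m

3.2340e-14


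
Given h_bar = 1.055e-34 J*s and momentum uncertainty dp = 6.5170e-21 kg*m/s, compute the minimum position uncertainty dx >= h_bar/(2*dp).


dx = h_bar / (2 * dp)
= 1.055e-34 / (2 * 6.5170e-21)
= 1.055e-34 / 1.3034e-20
= 8.0942e-15 m

8.0942e-15


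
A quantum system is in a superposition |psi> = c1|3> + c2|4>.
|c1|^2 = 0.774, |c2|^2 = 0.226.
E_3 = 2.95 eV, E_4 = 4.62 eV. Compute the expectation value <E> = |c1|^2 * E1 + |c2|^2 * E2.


<E> = |c1|^2 * E1 + |c2|^2 * E2
= 0.774 * 2.95 + 0.226 * 4.62
= 2.2833 + 1.0441
= 3.3274 eV

3.3274


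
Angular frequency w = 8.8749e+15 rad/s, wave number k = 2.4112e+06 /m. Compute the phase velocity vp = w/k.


vp = w / k
= 8.8749e+15 / 2.4112e+06
= 3.6807e+09 m/s

3.6807e+09


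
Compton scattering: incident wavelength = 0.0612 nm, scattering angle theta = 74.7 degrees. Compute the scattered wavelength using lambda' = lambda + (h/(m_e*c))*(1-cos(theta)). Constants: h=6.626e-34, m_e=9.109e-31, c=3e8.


Compton wavelength: h/(m_e*c) = 2.4247e-12 m
d_lambda = 2.4247e-12 * (1 - cos(74.7 deg))
= 2.4247e-12 * 0.736127
= 1.7849e-12 m = 0.001785 nm
lambda' = 0.0612 + 0.001785
= 0.062985 nm

0.062985


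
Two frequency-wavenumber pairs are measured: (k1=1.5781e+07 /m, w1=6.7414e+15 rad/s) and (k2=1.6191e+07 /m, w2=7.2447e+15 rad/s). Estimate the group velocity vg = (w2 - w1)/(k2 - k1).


vg = (w2 - w1) / (k2 - k1)
= (7.2447e+15 - 6.7414e+15) / (1.6191e+07 - 1.5781e+07)
= 5.0330e+14 / 4.1000e+05
= 1.2276e+09 m/s

1.2276e+09


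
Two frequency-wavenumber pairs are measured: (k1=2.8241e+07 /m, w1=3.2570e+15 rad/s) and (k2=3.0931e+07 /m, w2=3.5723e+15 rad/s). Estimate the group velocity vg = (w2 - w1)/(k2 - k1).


vg = (w2 - w1) / (k2 - k1)
= (3.5723e+15 - 3.2570e+15) / (3.0931e+07 - 2.8241e+07)
= 3.1530e+14 / 2.6900e+06
= 1.1721e+08 m/s

1.1721e+08


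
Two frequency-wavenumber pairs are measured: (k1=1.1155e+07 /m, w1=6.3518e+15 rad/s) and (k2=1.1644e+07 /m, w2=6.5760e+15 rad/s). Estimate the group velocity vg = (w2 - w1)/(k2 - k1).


vg = (w2 - w1) / (k2 - k1)
= (6.5760e+15 - 6.3518e+15) / (1.1644e+07 - 1.1155e+07)
= 2.2420e+14 / 4.8900e+05
= 4.5849e+08 m/s

4.5849e+08


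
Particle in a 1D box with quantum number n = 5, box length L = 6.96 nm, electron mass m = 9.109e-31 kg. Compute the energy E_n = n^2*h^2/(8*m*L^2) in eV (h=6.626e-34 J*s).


E = n^2 * h^2 / (8 * m * L^2)
= 5^2 * (6.626e-34)^2 / (8 * 9.109e-31 * (6.96e-9)^2)
= 25 * 4.3904e-67 / (8 * 9.109e-31 * 4.8442e-17)
= 3.1093e-20 J
= 0.1941 eV

0.1941


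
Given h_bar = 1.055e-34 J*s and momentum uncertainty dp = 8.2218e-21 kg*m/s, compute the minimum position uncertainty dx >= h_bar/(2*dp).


dx = h_bar / (2 * dp)
= 1.055e-34 / (2 * 8.2218e-21)
= 1.055e-34 / 1.6444e-20
= 6.4159e-15 m

6.4159e-15


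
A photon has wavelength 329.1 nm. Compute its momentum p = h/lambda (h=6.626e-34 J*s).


p = h / lambda
= 6.626e-34 / (329.1e-9)
= 6.626e-34 / 3.2910e-07
= 2.0134e-27 kg*m/s

2.0134e-27


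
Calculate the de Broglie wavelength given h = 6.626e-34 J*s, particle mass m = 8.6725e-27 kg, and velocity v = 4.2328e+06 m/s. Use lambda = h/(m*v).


lambda = h / (m * v)
= 6.626e-34 / (8.6725e-27 * 4.2328e+06)
= 6.626e-34 / 3.6709e-20
= 1.8050e-14 m

1.8050e-14


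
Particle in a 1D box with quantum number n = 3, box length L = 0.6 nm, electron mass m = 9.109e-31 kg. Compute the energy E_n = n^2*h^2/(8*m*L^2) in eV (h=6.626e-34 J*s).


E = n^2 * h^2 / (8 * m * L^2)
= 3^2 * (6.626e-34)^2 / (8 * 9.109e-31 * (0.6e-9)^2)
= 9 * 4.3904e-67 / (8 * 9.109e-31 * 3.6000e-19)
= 1.5062e-18 J
= 9.402 eV

9.402


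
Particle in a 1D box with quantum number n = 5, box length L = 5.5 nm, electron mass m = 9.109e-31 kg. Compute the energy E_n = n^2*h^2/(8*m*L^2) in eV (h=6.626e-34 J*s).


E = n^2 * h^2 / (8 * m * L^2)
= 5^2 * (6.626e-34)^2 / (8 * 9.109e-31 * (5.5e-9)^2)
= 25 * 4.3904e-67 / (8 * 9.109e-31 * 3.0250e-17)
= 4.9792e-20 J
= 0.3108 eV

0.3108


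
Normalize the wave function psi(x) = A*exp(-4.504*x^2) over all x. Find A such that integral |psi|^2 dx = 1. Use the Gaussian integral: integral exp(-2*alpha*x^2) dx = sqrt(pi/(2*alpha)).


integral |psi|^2 dx = A^2 * sqrt(pi/(2*alpha)) = 1
A^2 = sqrt(2*alpha/pi)
= sqrt(2 * 4.504 / pi)
= 1.693321
A = sqrt(1.693321)
= 1.3013

1.3013


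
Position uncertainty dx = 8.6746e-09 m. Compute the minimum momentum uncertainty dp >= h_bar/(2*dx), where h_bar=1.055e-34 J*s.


dp = h_bar / (2 * dx)
= 1.055e-34 / (2 * 8.6746e-09)
= 1.055e-34 / 1.7349e-08
= 6.0810e-27 kg*m/s

6.0810e-27


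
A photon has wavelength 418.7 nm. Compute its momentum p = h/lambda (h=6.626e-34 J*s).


p = h / lambda
= 6.626e-34 / (418.7e-9)
= 6.626e-34 / 4.1870e-07
= 1.5825e-27 kg*m/s

1.5825e-27


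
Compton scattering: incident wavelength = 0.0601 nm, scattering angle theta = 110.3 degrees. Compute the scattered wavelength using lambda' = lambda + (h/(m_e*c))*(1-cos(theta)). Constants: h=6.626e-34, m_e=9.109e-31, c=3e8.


Compton wavelength: h/(m_e*c) = 2.4247e-12 m
d_lambda = 2.4247e-12 * (1 - cos(110.3 deg))
= 2.4247e-12 * 1.346936
= 3.2659e-12 m = 0.003266 nm
lambda' = 0.0601 + 0.003266
= 0.063366 nm

0.063366


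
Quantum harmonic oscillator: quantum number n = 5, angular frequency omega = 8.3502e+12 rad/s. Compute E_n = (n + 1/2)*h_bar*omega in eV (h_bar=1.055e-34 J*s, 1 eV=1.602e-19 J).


E = (n + 1/2) * h_bar * omega
= (5 + 0.5) * 1.055e-34 * 8.3502e+12
= 5.5 * 8.8095e-22
= 4.8452e-21 J
= 0.0302 eV

0.0302


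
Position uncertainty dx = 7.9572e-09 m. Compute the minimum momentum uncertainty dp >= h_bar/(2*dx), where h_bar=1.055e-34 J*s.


dp = h_bar / (2 * dx)
= 1.055e-34 / (2 * 7.9572e-09)
= 1.055e-34 / 1.5914e-08
= 6.6292e-27 kg*m/s

6.6292e-27


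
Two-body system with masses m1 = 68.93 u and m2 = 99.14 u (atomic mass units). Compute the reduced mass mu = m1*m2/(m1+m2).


mu = m1 * m2 / (m1 + m2)
= 68.93 * 99.14 / (68.93 + 99.14)
= 6833.7202 / 168.07
= 40.66 u

40.66


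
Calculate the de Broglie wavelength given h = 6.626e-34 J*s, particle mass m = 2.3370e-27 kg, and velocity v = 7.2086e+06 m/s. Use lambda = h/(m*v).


lambda = h / (m * v)
= 6.626e-34 / (2.3370e-27 * 7.2086e+06)
= 6.626e-34 / 1.6846e-20
= 3.9332e-14 m

3.9332e-14


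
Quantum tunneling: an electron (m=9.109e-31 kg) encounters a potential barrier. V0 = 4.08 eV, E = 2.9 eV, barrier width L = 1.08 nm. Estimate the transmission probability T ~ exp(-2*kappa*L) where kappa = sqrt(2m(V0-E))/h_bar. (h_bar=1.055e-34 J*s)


V0 - E = 1.18 eV = 1.8904e-19 J
kappa = sqrt(2 * m * (V0-E)) / h_bar
= sqrt(2 * 9.109e-31 * 1.8904e-19) / 1.055e-34
= 5.5625e+09 /m
2*kappa*L = 2 * 5.5625e+09 * 1.08e-9
= 12.015
T = exp(-12.015) = 6.052716e-06

6.052716e-06


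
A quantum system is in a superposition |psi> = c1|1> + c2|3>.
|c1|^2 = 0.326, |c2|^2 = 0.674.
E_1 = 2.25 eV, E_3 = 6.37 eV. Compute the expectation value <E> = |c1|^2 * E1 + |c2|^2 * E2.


<E> = |c1|^2 * E1 + |c2|^2 * E2
= 0.326 * 2.25 + 0.674 * 6.37
= 0.7335 + 4.2934
= 5.0269 eV

5.0269


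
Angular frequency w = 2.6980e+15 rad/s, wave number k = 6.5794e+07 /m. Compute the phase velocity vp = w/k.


vp = w / k
= 2.6980e+15 / 6.5794e+07
= 4.1007e+07 m/s

4.1007e+07


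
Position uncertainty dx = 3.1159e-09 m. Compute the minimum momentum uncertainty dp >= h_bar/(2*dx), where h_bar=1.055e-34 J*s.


dp = h_bar / (2 * dx)
= 1.055e-34 / (2 * 3.1159e-09)
= 1.055e-34 / 6.2318e-09
= 1.6929e-26 kg*m/s

1.6929e-26


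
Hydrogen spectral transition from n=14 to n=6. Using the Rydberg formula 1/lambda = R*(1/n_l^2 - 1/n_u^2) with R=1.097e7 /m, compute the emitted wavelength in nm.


1/lambda = R * (1/n_l^2 - 1/n_u^2)
= 1.097e7 * (1/6^2 - 1/14^2)
= 1.097e7 * (0.027778 - 0.005102)
= 1.097e7 * 0.022676
= 2.4875e+05 /m
lambda = 1 / 2.4875e+05 = 4020.0547 nm

4020.0547


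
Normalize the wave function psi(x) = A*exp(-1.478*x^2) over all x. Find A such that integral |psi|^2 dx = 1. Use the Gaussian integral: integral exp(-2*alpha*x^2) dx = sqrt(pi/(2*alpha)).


integral |psi|^2 dx = A^2 * sqrt(pi/(2*alpha)) = 1
A^2 = sqrt(2*alpha/pi)
= sqrt(2 * 1.478 / pi)
= 0.970012
A = sqrt(0.970012)
= 0.9849

0.9849


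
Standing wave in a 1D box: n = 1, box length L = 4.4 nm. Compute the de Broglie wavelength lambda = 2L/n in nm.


lambda = 2L / n
= 2 * 4.4 / 1
= 8.8 / 1
= 8.8 nm

8.8


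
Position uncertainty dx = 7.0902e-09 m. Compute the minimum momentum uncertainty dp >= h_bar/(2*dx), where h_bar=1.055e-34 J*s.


dp = h_bar / (2 * dx)
= 1.055e-34 / (2 * 7.0902e-09)
= 1.055e-34 / 1.4180e-08
= 7.4398e-27 kg*m/s

7.4398e-27


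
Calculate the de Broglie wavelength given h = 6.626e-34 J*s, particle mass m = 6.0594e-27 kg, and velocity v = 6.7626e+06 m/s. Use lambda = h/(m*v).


lambda = h / (m * v)
= 6.626e-34 / (6.0594e-27 * 6.7626e+06)
= 6.626e-34 / 4.0977e-20
= 1.6170e-14 m

1.6170e-14


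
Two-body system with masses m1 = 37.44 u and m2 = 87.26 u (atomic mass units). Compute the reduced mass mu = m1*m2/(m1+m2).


mu = m1 * m2 / (m1 + m2)
= 37.44 * 87.26 / (37.44 + 87.26)
= 3267.0144 / 124.7
= 26.199 u

26.199


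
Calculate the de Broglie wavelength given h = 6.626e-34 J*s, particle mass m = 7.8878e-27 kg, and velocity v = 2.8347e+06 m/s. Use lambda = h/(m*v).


lambda = h / (m * v)
= 6.626e-34 / (7.8878e-27 * 2.8347e+06)
= 6.626e-34 / 2.2360e-20
= 2.9634e-14 m

2.9634e-14


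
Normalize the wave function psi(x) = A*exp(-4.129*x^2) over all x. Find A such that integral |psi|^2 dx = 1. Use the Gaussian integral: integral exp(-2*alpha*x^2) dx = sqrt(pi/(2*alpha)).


integral |psi|^2 dx = A^2 * sqrt(pi/(2*alpha)) = 1
A^2 = sqrt(2*alpha/pi)
= sqrt(2 * 4.129 / pi)
= 1.621297
A = sqrt(1.621297)
= 1.2733

1.2733
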